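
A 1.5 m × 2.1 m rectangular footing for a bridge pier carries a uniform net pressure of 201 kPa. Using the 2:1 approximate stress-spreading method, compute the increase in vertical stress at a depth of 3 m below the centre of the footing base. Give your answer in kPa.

Δσ_z ≈ 27.6 kPa

By the 2:1 method the load spreads at 1 horizontal : 2 vertical, so at depth z the loaded area has grown by z in each plan dimension:
Δσ = qBL/((B+z)(L+z)) = 201×1.5×2.1/((1.5+3)(2.1+3)) = 27.588 kPa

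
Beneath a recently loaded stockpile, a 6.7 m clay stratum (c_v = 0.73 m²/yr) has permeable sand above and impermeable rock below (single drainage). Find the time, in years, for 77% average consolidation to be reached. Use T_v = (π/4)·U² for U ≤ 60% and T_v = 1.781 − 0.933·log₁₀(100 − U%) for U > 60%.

Drainage path length: H_d = H = 6.7 m (single drainage).
U > 60%: T_v = 1.781 − 0.933·log₁₀(100 − 77) = 0.51051.
t = T_v·H_d²/c_v = 0.51051×6.7²/0.73 = 31.39 years.

t ≈ 31.4 years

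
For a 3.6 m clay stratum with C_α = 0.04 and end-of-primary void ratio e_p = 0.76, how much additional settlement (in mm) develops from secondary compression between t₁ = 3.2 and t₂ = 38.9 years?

Secondary compression: S_s = C_α·H/(1+e_p)·log₁₀(t₂/t₁)
S_s = 0.04×3.6/(1+0.76)×log₁₀(38.9/3.2)
    = 0.08182 × 1.085 = 0.08876 m

S_s ≈ 88.8 mm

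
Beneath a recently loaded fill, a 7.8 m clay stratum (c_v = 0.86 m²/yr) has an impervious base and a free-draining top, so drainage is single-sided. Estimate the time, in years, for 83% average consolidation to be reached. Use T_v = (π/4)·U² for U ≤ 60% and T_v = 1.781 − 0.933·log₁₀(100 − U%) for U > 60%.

t ≈ 44.8 years

Drainage path length: H_d = H = 7.8 m (single drainage).
U > 60%: T_v = 1.781 − 0.933·log₁₀(100 − 83) = 0.63299.
t = T_v·H_d²/c_v = 0.63299×7.8²/0.86 = 44.78 years.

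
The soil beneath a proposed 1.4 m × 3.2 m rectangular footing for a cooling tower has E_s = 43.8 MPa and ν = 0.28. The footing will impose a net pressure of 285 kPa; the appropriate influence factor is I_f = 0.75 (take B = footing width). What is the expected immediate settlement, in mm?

Immediate (elastic) settlement: S_e = q·B·(1−ν²)/E_s · I_f.
E_s = 43.8 MPa = 43800 kPa.
S_e = 285 × 1.4 × (1 − 0.28²) / 43800 × 0.75
    = 285 × 1.4 × 0.9216 / 43800 × 0.75
    = 0.006297 m = 6.297 mm

S_e ≈ 6.3 mm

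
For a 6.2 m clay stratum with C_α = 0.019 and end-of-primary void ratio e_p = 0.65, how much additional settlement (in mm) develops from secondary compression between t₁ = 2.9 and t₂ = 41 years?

Secondary compression: S_s = C_α·H/(1+e_p)·log₁₀(t₂/t₁)
S_s = 0.019×6.2/(1+0.65)×log₁₀(41/2.9)
    = 0.07139 × 1.15 = 0.08213 m

S_s ≈ 82.1 mm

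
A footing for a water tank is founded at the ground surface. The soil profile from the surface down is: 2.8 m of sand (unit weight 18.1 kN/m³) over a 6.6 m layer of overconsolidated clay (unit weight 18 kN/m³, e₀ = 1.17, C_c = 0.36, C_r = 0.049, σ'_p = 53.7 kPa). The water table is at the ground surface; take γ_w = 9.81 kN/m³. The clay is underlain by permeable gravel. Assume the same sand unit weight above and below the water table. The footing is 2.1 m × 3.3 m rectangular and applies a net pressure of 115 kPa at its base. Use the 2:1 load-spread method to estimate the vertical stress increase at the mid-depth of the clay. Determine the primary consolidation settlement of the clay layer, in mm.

S_c ≈ 61.6 mm

Mid-depth of clay below the ground surface: z = 2.8 + 6.6/2 = 6.1 m.
Total vertical stress at mid-clay: σ_v = 18.1×2.8 + 18×3.3 = 110.08 kPa.
Pore pressure: u = 9.81×(6.1 − 0) = 59.841 kPa.
Initial effective stress: σ'_0 = σ_v − u = 110.08 − 59.841 = 50.239 kPa.
Stress increase at mid-clay by the 2:1 spreading method:
Δσ = qBL/((B+z)(L+z)) = 115×2.1×3.3/((2.1+6.1)(3.3+6.1)) = 10.339 kPa
Final effective stress: σ'_f = 50.239 + 10.339 = 60.578 kPa.
σ'_f = 60.578 > σ'_p = 53.7 kPa, so the stress path crosses the preconsolidation pressure — recompression up to σ'_p, then virgin compression beyond:
S_c = H/(1+e₀)·[C_r·log₁₀(σ'_p/σ'_0) + C_c·log₁₀(σ'_f/σ'_p)]
    = 6.6/2.17 × [0.049×log₁₀(53.7/50.239) + 0.36×log₁₀(60.578/53.7)]
    = 3.0415 × [0.0014177 + 0.018843] = 0.06162 m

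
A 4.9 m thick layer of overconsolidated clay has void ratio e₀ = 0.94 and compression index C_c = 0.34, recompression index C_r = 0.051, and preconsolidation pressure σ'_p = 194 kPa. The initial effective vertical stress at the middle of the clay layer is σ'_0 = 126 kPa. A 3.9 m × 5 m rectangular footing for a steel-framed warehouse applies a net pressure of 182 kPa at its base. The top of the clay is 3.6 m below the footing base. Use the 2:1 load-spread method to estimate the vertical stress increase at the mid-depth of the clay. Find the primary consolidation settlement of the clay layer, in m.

Mid-depth of clay below the footing base: z = 3.6 + 4.9/2 = 6.05 m.
Stress increase at mid-clay by the 2:1 spreading method:
Δσ = qBL/((B+z)(L+z)) = 182×3.9×5/((3.9+6.05)(5+6.05)) = 32.279 kPa
Final effective stress: σ'_f = 126 + 32.279 = 158.28 kPa.
σ'_f = 158.28 ≤ σ'_p = 194 kPa, so the clay remains overconsolidated and only the recompression index applies:
S_c = C_r·H/(1+e₀)·log₁₀(σ'_f/σ'_0) = 0.051×4.9/1.94×log₁₀(158.28/126)
    = 0.12882 × 0.099055 = 0.01276 m

S_c ≈ 0.0128 m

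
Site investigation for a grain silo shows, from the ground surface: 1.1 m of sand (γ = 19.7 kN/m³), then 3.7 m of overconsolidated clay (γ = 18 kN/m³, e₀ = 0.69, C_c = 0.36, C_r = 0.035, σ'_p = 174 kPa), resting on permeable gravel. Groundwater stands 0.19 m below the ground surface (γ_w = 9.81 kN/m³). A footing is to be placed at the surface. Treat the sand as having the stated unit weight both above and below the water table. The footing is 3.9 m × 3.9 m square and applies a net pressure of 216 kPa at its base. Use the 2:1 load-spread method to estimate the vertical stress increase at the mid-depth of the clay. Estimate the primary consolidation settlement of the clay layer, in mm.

S_c ≈ 41.8 mm

Mid-depth of clay below the ground surface: z = 1.1 + 3.7/2 = 2.95 m.
Total vertical stress at mid-clay: σ_v = 19.7×1.1 + 18×1.85 = 54.97 kPa.
Pore pressure: u = 9.81×(2.95 − 0.19) = 27.076 kPa.
Initial effective stress: σ'_0 = σ_v − u = 54.97 − 27.076 = 27.894 kPa.
Stress increase at mid-clay by the 2:1 spreading method:
Δσ = qBL/((B+z)(L+z)) = 216×3.9×3.9/((3.9+2.95)(3.9+2.95)) = 70.017 kPa
Final effective stress: σ'_f = 27.894 + 70.017 = 97.911 kPa.
σ'_f = 97.911 ≤ σ'_p = 174 kPa, so the clay remains overconsolidated and only the recompression index applies:
S_c = C_r·H/(1+e₀)·log₁₀(σ'_f/σ'_0) = 0.035×3.7/1.69×log₁₀(97.911/27.894)
    = 0.076625 × 0.54532 = 0.04179 m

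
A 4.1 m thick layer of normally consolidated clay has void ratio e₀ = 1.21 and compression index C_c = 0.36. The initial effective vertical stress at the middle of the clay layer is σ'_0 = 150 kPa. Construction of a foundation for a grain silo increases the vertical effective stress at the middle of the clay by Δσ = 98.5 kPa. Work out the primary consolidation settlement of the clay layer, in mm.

Final effective stress: σ'_f = σ'_0 + Δσ = 150 + 98.5 = 248.5 kPa.
Normally consolidated clay, so the full stress increment lies on the virgin compression line:
S_c = C_c·H/(1+e₀)·log₁₀(σ'_f/σ'_0) = 0.36×4.1/(1+1.21)×log₁₀(248.5/150)
    = 0.66787 × 0.21924 = 0.1464 m

S_c ≈ 146 mm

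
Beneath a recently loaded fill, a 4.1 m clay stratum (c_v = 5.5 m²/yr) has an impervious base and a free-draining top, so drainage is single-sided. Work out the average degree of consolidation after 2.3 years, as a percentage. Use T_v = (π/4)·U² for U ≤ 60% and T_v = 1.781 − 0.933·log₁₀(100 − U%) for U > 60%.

U ≈ 87.3 %

Drainage path length: H_d = H = 4.1 m (single drainage).
T_v = c_v·t/H_d² = 5.5×2.3/4.1² = 0.75253.
T_v = 0.75253 corresponds to the U > 60% branch:
U = 1 − 10^((1.781 − T_v)/0.933)/100 = 0.8734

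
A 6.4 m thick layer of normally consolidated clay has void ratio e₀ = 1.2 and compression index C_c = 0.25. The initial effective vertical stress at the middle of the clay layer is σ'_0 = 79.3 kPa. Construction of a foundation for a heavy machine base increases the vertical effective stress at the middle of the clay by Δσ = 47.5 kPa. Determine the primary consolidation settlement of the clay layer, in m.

Final effective stress: σ'_f = σ'_0 + Δσ = 79.3 + 47.5 = 126.8 kPa.
Normally consolidated clay, so the full stress increment lies on the virgin compression line:
S_c = C_c·H/(1+e₀)·log₁₀(σ'_f/σ'_0) = 0.25×6.4/(1+1.2)×log₁₀(126.8/79.3)
    = 0.72727 × 0.20385 = 0.1483 m

S_c ≈ 0.148 m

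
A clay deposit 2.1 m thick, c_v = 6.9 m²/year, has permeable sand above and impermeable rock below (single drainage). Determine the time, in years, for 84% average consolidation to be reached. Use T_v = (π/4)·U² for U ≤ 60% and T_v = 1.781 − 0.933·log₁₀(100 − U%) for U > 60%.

t ≈ 0.42 years

Drainage path length: H_d = H = 2.1 m (single drainage).
U > 60%: T_v = 1.781 − 0.933·log₁₀(100 − 84) = 0.65756.
t = T_v·H_d²/c_v = 0.65756×2.1²/6.9 = 0.4203 years.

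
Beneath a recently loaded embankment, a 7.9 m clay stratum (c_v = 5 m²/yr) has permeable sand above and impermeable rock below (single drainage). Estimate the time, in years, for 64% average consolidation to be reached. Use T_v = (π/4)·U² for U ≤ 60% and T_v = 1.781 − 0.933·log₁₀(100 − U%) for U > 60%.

Drainage path length: H_d = H = 7.9 m (single drainage).
U > 60%: T_v = 1.781 − 0.933·log₁₀(100 − 64) = 0.32897.
t = T_v·H_d²/c_v = 0.32897×7.9²/5 = 4.106 years.

t ≈ 4.11 years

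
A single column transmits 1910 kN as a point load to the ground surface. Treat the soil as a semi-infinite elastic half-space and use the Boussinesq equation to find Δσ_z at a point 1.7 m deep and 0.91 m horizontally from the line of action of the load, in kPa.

Δσ_z ≈ 168 kPa

Boussinesq vertical stress below a point load on an elastic half-space:
Δσ_z = 3P/(2πz²) · [1 + (r/z)²]^(−5/2)
r/z = 0.91/1.7 = 0.53529; [1+(r/z)²]^(−5/2) = 0.53265.
Δσ_z = 3×1910/(2π×1.7²) × 0.53265 = 315.56 × 0.53265 = 168.1 kPa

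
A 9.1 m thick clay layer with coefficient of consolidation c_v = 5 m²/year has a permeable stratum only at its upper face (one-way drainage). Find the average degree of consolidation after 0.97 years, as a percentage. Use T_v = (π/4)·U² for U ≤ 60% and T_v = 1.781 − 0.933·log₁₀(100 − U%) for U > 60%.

Drainage path length: H_d = H = 9.1 m (single drainage).
T_v = c_v·t/H_d² = 5×0.97/9.1² = 0.058568.
T_v = 0.058568 corresponds to the U ≤ 60% branch:
U = √(4T_v/π) = 0.2731

U ≈ 27.3 %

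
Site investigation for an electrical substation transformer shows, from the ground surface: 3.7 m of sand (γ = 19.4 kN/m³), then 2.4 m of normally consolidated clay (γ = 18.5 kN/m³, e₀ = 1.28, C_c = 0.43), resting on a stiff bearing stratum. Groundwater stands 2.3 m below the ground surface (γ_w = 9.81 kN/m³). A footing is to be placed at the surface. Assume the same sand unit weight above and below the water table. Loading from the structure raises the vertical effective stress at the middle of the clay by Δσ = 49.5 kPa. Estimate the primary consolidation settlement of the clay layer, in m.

S_c ≈ 0.107 m

Mid-depth of clay below the ground surface: z = 3.7 + 2.4/2 = 4.9 m.
Total vertical stress at mid-clay: σ_v = 19.4×3.7 + 18.5×1.2 = 93.98 kPa.
Pore pressure: u = 9.81×(4.9 − 2.3) = 25.506 kPa.
Initial effective stress: σ'_0 = σ_v − u = 93.98 − 25.506 = 68.474 kPa.
Final effective stress: σ'_f = σ'_0 + Δσ = 68.474 + 49.5 = 117.97 kPa.
Normally consolidated clay, so the full stress increment lies on the virgin compression line:
S_c = C_c·H/(1+e₀)·log₁₀(σ'_f/σ'_0) = 0.43×2.4/(1+1.28)×log₁₀(117.97/68.474)
    = 0.45263 × 0.23625 = 0.1069 m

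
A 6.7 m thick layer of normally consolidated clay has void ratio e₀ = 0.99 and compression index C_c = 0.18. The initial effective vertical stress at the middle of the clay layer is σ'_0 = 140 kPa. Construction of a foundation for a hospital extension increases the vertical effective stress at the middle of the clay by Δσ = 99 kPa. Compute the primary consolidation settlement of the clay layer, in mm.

S_c ≈ 141 mm

Final effective stress: σ'_f = σ'_0 + Δσ = 140 + 99 = 239 kPa.
Normally consolidated clay, so the full stress increment lies on the virgin compression line:
S_c = C_c·H/(1+e₀)·log₁₀(σ'_f/σ'_0) = 0.18×6.7/(1+0.99)×log₁₀(239/140)
    = 0.60603 × 0.23227 = 0.1408 m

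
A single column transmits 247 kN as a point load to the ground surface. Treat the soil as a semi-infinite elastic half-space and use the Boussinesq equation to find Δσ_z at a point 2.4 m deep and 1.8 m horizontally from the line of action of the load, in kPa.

Boussinesq vertical stress below a point load on an elastic half-space:
Δσ_z = 3P/(2πz²) · [1 + (r/z)²]^(−5/2)
r/z = 1.8/2.4 = 0.75; [1+(r/z)²]^(−5/2) = 0.32768.
Δσ_z = 3×247/(2π×2.4²) × 0.32768 = 20.475 × 0.32768 = 6.709 kPa

Δσ_z ≈ 6.71 kPa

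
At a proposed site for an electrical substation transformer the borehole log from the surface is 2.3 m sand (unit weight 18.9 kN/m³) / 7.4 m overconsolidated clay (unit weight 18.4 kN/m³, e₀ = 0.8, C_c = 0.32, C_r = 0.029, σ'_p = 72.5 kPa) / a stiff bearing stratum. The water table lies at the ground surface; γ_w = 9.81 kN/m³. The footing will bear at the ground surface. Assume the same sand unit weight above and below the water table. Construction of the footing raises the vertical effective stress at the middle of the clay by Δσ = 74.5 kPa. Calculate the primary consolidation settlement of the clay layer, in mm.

Mid-depth of clay below the ground surface: z = 2.3 + 7.4/2 = 6 m.
Total vertical stress at mid-clay: σ_v = 18.9×2.3 + 18.4×3.7 = 111.55 kPa.
Pore pressure: u = 9.81×(6 − 0) = 58.86 kPa.
Initial effective stress: σ'_0 = σ_v − u = 111.55 − 58.86 = 52.69 kPa.
Final effective stress: σ'_f = 52.69 + 74.5 = 127.19 kPa.
σ'_f = 127.19 > σ'_p = 72.5 kPa, so the stress path crosses the preconsolidation pressure — recompression up to σ'_p, then virgin compression beyond:
S_c = H/(1+e₀)·[C_r·log₁₀(σ'_p/σ'_0) + C_c·log₁₀(σ'_f/σ'_p)]
    = 7.4/1.8 × [0.029×log₁₀(72.5/52.69) + 0.32×log₁₀(127.19/72.5)]
    = 4.1111 × [0.0040197 + 0.078117] = 0.3377 m

S_c ≈ 338 mm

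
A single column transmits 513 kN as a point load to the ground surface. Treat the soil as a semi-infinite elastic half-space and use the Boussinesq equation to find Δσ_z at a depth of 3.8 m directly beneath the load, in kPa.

Boussinesq vertical stress below a point load on an elastic half-space:
Δσ_z = 3P/(2πz²) · [1 + (r/z)²]^(−5/2)
r/z = 0/3.8 = 0; [1+(r/z)²]^(−5/2) = 1.
Δσ_z = 3×513/(2π×3.8²) × 1 = 16.963 × 1 = 16.96 kPa

Δσ_z ≈ 17 kPa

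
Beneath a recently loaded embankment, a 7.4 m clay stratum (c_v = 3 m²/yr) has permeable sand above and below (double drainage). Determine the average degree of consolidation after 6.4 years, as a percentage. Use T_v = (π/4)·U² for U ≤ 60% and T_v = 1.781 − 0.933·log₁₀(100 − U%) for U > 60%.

U ≈ 97.5 %

Drainage path length: H_d = H/2 = 3.7 m (double drainage).
T_v = c_v·t/H_d² = 3×6.4/3.7² = 1.4025.
T_v = 1.4025 corresponds to the U > 60% branch:
U = 1 − 10^((1.781 − T_v)/0.933)/100 = 0.9746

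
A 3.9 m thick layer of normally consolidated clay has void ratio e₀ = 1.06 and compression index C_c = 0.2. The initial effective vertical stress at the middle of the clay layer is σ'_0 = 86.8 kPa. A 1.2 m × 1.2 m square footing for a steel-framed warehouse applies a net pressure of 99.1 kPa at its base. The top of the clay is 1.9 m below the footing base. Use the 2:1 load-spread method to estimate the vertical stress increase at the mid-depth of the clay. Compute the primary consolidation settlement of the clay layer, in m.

Mid-depth of clay below the footing base: z = 1.9 + 3.9/2 = 3.85 m.
Stress increase at mid-clay by the 2:1 spreading method:
Δσ = qBL/((B+z)(L+z)) = 99.1×1.2×1.2/((1.2+3.85)(1.2+3.85)) = 5.5957 kPa
Final effective stress: σ'_f = σ'_0 + Δσ = 86.8 + 5.5957 = 92.396 kPa.
Normally consolidated clay, so the full stress increment lies on the virgin compression line:
S_c = C_c·H/(1+e₀)·log₁₀(σ'_f/σ'_0) = 0.2×3.9/(1+1.06)×log₁₀(92.396/86.8)
    = 0.37864 × 0.027133 = 0.01027 m

S_c ≈ 0.0103 m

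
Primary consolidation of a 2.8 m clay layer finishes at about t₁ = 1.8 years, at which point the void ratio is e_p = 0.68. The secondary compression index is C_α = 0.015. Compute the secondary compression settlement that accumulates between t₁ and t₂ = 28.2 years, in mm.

S_s ≈ 29.9 mm

Secondary compression: S_s = C_α·H/(1+e_p)·log₁₀(t₂/t₁)
S_s = 0.015×2.8/(1+0.68)×log₁₀(28.2/1.8)
    = 0.025 × 1.195 = 0.02987 m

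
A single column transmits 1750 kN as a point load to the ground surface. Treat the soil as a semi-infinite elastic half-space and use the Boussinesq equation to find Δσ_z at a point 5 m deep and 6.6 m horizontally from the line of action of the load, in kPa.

Boussinesq vertical stress below a point load on an elastic half-space:
Δσ_z = 3P/(2πz²) · [1 + (r/z)²]^(−5/2)
r/z = 6.6/5 = 1.32; [1+(r/z)²]^(−5/2) = 0.080292.
Δσ_z = 3×1750/(2π×5²) × 0.080292 = 33.423 × 0.080292 = 2.684 kPa

Δσ_z ≈ 2.68 kPa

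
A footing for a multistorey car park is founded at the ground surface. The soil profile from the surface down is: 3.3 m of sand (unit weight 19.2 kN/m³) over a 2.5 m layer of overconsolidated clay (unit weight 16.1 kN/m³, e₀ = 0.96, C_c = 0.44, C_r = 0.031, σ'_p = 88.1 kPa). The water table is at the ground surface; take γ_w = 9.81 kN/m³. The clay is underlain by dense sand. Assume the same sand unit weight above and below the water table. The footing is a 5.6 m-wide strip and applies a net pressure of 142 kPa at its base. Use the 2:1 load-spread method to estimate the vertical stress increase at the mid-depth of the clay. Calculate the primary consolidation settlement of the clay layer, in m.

S_c ≈ 0.0836 m

Mid-depth of clay below the ground surface: z = 3.3 + 2.5/2 = 4.55 m.
Total vertical stress at mid-clay: σ_v = 19.2×3.3 + 16.1×1.25 = 83.485 kPa.
Pore pressure: u = 9.81×(4.55 − 0) = 44.636 kPa.
Initial effective stress: σ'_0 = σ_v − u = 83.485 − 44.636 = 38.849 kPa.
Stress increase at mid-clay by the 2:1 spreading method:
Δσ = qB/(B+z) = 142×5.6/(5.6+4.55) = 78.345 kPa
Final effective stress: σ'_f = 38.849 + 78.345 = 117.19 kPa.
σ'_f = 117.19 > σ'_p = 88.1 kPa, so the stress path crosses the preconsolidation pressure — recompression up to σ'_p, then virgin compression beyond:
S_c = H/(1+e₀)·[C_r·log₁₀(σ'_p/σ'_0) + C_c·log₁₀(σ'_f/σ'_p)]
    = 2.5/1.96 × [0.031×log₁₀(88.1/38.849) + 0.44×log₁₀(117.19/88.1)]
    = 1.2755 × [0.011023 + 0.054522] = 0.0836 m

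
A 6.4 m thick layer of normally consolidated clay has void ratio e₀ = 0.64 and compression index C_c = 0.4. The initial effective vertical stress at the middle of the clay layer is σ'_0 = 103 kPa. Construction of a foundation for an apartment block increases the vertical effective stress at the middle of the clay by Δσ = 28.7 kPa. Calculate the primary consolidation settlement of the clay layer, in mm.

Final effective stress: σ'_f = σ'_0 + Δσ = 103 + 28.7 = 131.7 kPa.
Normally consolidated clay, so the full stress increment lies on the virgin compression line:
S_c = C_c·H/(1+e₀)·log₁₀(σ'_f/σ'_0) = 0.4×6.4/(1+0.64)×log₁₀(131.7/103)
    = 1.561 × 0.10675 = 0.1666 m

S_c ≈ 167 mm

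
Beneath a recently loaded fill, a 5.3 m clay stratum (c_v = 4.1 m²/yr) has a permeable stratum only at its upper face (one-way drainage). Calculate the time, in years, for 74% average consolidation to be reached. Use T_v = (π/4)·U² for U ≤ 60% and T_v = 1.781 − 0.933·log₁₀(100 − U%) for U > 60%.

t ≈ 3.16 years

Drainage path length: H_d = H = 5.3 m (single drainage).
U > 60%: T_v = 1.781 − 0.933·log₁₀(100 − 74) = 0.46083.
t = T_v·H_d²/c_v = 0.46083×5.3²/4.1 = 3.157 years.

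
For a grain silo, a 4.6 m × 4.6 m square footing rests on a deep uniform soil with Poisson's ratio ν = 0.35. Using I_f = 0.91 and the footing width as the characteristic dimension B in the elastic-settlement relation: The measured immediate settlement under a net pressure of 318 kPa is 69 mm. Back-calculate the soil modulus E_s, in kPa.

S_e = q·B·(1−ν²)/E_s · I_f  ⇒  E_s = q·B·(1−ν²)·I_f / S_e.
E_s = 318 × 4.6 × 0.8775 × 0.91 / 0.069 = 16930 kPa

E_s ≈ 16900 kPa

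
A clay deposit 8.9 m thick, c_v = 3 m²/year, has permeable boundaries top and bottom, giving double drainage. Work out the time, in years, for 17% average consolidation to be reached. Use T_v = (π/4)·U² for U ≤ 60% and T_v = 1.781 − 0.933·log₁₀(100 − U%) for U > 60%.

Drainage path length: H_d = H/2 = 4.45 m (double drainage).
U ≤ 60%: T_v = (π/4)·U² = (π/4)×0.17² = 0.022698.
t = T_v·H_d²/c_v = 0.022698×4.45²/3 = 0.1498 years.

t ≈ 0.15 years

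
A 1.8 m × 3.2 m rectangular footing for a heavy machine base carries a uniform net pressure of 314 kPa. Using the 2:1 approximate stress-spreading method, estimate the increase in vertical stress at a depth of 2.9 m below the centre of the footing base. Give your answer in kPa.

By the 2:1 method the load spreads at 1 horizontal : 2 vertical, so at depth z the loaded area has grown by z in each plan dimension:
Δσ = qBL/((B+z)(L+z)) = 314×1.8×3.2/((1.8+2.9)(3.2+2.9)) = 63.085 kPa

Δσ_z ≈ 63.1 kPa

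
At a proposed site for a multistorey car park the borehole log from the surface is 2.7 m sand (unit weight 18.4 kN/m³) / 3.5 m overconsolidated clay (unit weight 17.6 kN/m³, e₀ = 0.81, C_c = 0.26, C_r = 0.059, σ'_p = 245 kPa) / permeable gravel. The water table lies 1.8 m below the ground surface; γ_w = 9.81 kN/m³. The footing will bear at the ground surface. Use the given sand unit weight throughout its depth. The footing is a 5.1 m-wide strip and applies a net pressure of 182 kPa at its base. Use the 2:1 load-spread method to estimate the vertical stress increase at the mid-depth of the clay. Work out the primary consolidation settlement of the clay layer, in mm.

S_c ≈ 50.7 mm

Mid-depth of clay below the ground surface: z = 2.7 + 3.5/2 = 4.45 m.
Total vertical stress at mid-clay: σ_v = 18.4×2.7 + 17.6×1.75 = 80.48 kPa.
Pore pressure: u = 9.81×(4.45 − 1.8) = 25.997 kPa.
Initial effective stress: σ'_0 = σ_v − u = 80.48 − 25.997 = 54.483 kPa.
Stress increase at mid-clay by the 2:1 spreading method:
Δσ = qB/(B+z) = 182×5.1/(5.1+4.45) = 97.194 kPa
Final effective stress: σ'_f = 54.483 + 97.194 = 151.68 kPa.
σ'_f = 151.68 ≤ σ'_p = 245 kPa, so the clay remains overconsolidated and only the recompression index applies:
S_c = C_r·H/(1+e₀)·log₁₀(σ'_f/σ'_0) = 0.059×3.5/1.81×log₁₀(151.68/54.483)
    = 0.11409 × 0.44467 = 0.05073 m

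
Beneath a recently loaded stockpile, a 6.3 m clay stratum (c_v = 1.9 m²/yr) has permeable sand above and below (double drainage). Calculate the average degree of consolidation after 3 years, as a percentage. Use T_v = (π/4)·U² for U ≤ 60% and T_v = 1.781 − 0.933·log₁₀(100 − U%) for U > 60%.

U ≈ 80.4 %

Drainage path length: H_d = H/2 = 3.15 m (double drainage).
T_v = c_v·t/H_d² = 1.9×3/3.15² = 0.57445.
T_v = 0.57445 corresponds to the U > 60% branch:
U = 1 − 10^((1.781 − T_v)/0.933)/100 = 0.8036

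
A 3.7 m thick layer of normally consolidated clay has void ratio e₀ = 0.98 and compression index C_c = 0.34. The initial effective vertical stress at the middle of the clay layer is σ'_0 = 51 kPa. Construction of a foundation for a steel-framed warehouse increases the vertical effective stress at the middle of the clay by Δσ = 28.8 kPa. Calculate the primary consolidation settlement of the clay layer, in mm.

Final effective stress: σ'_f = σ'_0 + Δσ = 51 + 28.8 = 79.8 kPa.
Normally consolidated clay, so the full stress increment lies on the virgin compression line:
S_c = C_c·H/(1+e₀)·log₁₀(σ'_f/σ'_0) = 0.34×3.7/(1+0.98)×log₁₀(79.8/51)
    = 0.63535 × 0.19443 = 0.1235 m

S_c ≈ 124 mm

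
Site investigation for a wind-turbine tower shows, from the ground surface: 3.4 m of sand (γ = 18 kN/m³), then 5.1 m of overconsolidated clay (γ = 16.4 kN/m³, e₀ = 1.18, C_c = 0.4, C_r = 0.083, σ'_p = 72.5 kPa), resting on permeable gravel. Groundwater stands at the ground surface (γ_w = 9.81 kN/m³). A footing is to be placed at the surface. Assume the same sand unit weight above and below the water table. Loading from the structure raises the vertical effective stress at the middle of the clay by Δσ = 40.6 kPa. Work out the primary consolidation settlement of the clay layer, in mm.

Mid-depth of clay below the ground surface: z = 3.4 + 5.1/2 = 5.95 m.
Total vertical stress at mid-clay: σ_v = 18×3.4 + 16.4×2.55 = 103.02 kPa.
Pore pressure: u = 9.81×(5.95 − 0) = 58.37 kPa.
Initial effective stress: σ'_0 = σ_v − u = 103.02 − 58.37 = 44.65 kPa.
Final effective stress: σ'_f = 44.65 + 40.6 = 85.25 kPa.
σ'_f = 85.25 > σ'_p = 72.5 kPa, so the stress path crosses the preconsolidation pressure — recompression up to σ'_p, then virgin compression beyond:
S_c = H/(1+e₀)·[C_r·log₁₀(σ'_p/σ'_0) + C_c·log₁₀(σ'_f/σ'_p)]
    = 5.1/2.18 × [0.083×log₁₀(72.5/44.65) + 0.4×log₁₀(85.25/72.5)]
    = 2.3394 × [0.017473 + 0.028143] = 0.1067 m

S_c ≈ 107 mm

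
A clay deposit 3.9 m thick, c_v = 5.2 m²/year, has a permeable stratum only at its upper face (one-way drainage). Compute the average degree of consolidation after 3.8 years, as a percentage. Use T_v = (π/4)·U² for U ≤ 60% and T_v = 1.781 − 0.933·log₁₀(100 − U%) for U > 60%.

Drainage path length: H_d = H = 3.9 m (single drainage).
T_v = c_v·t/H_d² = 5.2×3.8/3.9² = 1.2991.
T_v = 1.2991 corresponds to the U > 60% branch:
U = 1 − 10^((1.781 − T_v)/0.933)/100 = 0.9672

U ≈ 96.7 %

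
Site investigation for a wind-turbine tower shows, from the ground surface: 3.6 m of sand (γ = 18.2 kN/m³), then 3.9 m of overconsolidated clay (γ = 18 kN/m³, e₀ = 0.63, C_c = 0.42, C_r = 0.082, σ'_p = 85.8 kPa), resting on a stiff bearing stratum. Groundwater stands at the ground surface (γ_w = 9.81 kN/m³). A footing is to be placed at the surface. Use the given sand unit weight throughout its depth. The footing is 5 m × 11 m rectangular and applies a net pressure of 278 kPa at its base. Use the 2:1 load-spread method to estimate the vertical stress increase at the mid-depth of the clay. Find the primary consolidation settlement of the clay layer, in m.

Mid-depth of clay below the ground surface: z = 3.6 + 3.9/2 = 5.55 m.
Total vertical stress at mid-clay: σ_v = 18.2×3.6 + 18×1.95 = 100.62 kPa.
Pore pressure: u = 9.81×(5.55 − 0) = 54.446 kPa.
Initial effective stress: σ'_0 = σ_v − u = 100.62 − 54.446 = 46.174 kPa.
Stress increase at mid-clay by the 2:1 spreading method:
Δσ = qBL/((B+z)(L+z)) = 278×5×11/((5+5.55)(11+5.55)) = 87.57 kPa
Final effective stress: σ'_f = 46.174 + 87.57 = 133.74 kPa.
σ'_f = 133.74 > σ'_p = 85.8 kPa, so the stress path crosses the preconsolidation pressure — recompression up to σ'_p, then virgin compression beyond:
S_c = H/(1+e₀)·[C_r·log₁₀(σ'_p/σ'_0) + C_c·log₁₀(σ'_f/σ'_p)]
    = 3.9/1.63 × [0.082×log₁₀(85.8/46.174) + 0.42×log₁₀(133.74/85.8)]
    = 2.3926 × [0.022065 + 0.080965] = 0.2465 m

S_c ≈ 0.247 m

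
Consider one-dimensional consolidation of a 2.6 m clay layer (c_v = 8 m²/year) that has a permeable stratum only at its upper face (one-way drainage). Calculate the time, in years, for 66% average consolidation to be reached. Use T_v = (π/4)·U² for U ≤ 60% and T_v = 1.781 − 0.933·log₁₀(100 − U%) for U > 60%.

t ≈ 0.298 years

Drainage path length: H_d = H = 2.6 m (single drainage).
U > 60%: T_v = 1.781 − 0.933·log₁₀(100 − 66) = 0.35213.
t = T_v·H_d²/c_v = 0.35213×2.6²/8 = 0.2975 years.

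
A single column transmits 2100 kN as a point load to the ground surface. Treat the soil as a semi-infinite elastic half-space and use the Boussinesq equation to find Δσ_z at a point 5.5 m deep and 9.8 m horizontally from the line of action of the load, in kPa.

Δσ_z ≈ 0.931 kPa

Boussinesq vertical stress below a point load on an elastic half-space:
Δσ_z = 3P/(2πz²) · [1 + (r/z)²]^(−5/2)
r/z = 9.8/5.5 = 1.7818; [1+(r/z)²]^(−5/2) = 0.02808.
Δσ_z = 3×2100/(2π×5.5²) × 0.02808 = 33.146 × 0.02808 = 0.9307 kPa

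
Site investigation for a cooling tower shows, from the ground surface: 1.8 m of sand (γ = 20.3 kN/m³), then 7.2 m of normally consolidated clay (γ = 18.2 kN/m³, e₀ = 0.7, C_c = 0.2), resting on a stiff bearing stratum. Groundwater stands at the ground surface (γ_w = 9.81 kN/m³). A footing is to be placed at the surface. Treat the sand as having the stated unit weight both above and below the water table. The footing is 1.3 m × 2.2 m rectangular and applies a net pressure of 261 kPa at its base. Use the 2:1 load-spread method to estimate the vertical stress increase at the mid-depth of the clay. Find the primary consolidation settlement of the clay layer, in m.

S_c ≈ 0.0961 m

Mid-depth of clay below the ground surface: z = 1.8 + 7.2/2 = 5.4 m.
Total vertical stress at mid-clay: σ_v = 20.3×1.8 + 18.2×3.6 = 102.06 kPa.
Pore pressure: u = 9.81×(5.4 − 0) = 52.974 kPa.
Initial effective stress: σ'_0 = σ_v − u = 102.06 − 52.974 = 49.086 kPa.
Stress increase at mid-clay by the 2:1 spreading method:
Δσ = qBL/((B+z)(L+z)) = 261×1.3×2.2/((1.3+5.4)(2.2+5.4)) = 14.659 kPa
Final effective stress: σ'_f = σ'_0 + Δσ = 49.086 + 14.659 = 63.745 kPa.
Normally consolidated clay, so the full stress increment lies on the virgin compression line:
S_c = C_c·H/(1+e₀)·log₁₀(σ'_f/σ'_0) = 0.2×7.2/(1+0.7)×log₁₀(63.745/49.086)
    = 0.84706 × 0.11349 = 0.09613 m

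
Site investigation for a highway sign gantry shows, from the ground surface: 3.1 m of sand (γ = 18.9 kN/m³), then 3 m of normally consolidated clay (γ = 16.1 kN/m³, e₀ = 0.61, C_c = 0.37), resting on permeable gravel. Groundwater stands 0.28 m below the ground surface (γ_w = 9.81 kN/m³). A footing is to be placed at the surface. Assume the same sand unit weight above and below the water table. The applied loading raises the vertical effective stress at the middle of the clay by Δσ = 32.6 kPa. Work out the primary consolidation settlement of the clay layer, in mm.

S_c ≈ 177 mm

Mid-depth of clay below the ground surface: z = 3.1 + 3/2 = 4.6 m.
Total vertical stress at mid-clay: σ_v = 18.9×3.1 + 16.1×1.5 = 82.74 kPa.
Pore pressure: u = 9.81×(4.6 − 0.28) = 42.379 kPa.
Initial effective stress: σ'_0 = σ_v − u = 82.74 − 42.379 = 40.361 kPa.
Final effective stress: σ'_f = σ'_0 + Δσ = 40.361 + 32.6 = 72.961 kPa.
Normally consolidated clay, so the full stress increment lies on the virgin compression line:
S_c = C_c·H/(1+e₀)·log₁₀(σ'_f/σ'_0) = 0.37×3/(1+0.61)×log₁₀(72.961/40.361)
    = 0.68944 × 0.25713 = 0.1773 m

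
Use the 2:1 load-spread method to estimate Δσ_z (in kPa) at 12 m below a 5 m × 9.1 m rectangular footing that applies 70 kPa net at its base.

Δσ_z ≈ 8.88 kPa

By the 2:1 method the load spreads at 1 horizontal : 2 vertical, so at depth z the loaded area has grown by z in each plan dimension:
Δσ = qBL/((B+z)(L+z)) = 70×5×9.1/((5+12)(9.1+12)) = 8.8793 kPa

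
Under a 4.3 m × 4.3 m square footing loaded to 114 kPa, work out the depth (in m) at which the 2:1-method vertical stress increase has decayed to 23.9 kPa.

2:1 spreading — at depth z the loaded area has grown by z in each plan dimension:
qB²/(B+z)² = Δσ_z ⇒ z = B(√(q/Δσ_z) − 1) = 4.3×(√(114/23.9) − 1) = 5.091 m

z ≈ 5.09 m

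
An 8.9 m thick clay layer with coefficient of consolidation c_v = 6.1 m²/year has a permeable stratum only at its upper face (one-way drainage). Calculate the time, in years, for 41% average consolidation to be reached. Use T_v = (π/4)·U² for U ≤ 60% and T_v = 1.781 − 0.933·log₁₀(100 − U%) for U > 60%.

t ≈ 1.71 years

Drainage path length: H_d = H = 8.9 m (single drainage).
U ≤ 60%: T_v = (π/4)·U² = (π/4)×0.41² = 0.13203.
t = T_v·H_d²/c_v = 0.13203×8.9²/6.1 = 1.714 years.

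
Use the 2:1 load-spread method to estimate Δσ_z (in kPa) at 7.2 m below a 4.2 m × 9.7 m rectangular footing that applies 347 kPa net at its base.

By the 2:1 method the load spreads at 1 horizontal : 2 vertical, so at depth z the loaded area has grown by z in each plan dimension:
Δσ = qBL/((B+z)(L+z)) = 347×4.2×9.7/((4.2+7.2)(9.7+7.2)) = 73.377 kPa

Δσ_z ≈ 73.4 kPa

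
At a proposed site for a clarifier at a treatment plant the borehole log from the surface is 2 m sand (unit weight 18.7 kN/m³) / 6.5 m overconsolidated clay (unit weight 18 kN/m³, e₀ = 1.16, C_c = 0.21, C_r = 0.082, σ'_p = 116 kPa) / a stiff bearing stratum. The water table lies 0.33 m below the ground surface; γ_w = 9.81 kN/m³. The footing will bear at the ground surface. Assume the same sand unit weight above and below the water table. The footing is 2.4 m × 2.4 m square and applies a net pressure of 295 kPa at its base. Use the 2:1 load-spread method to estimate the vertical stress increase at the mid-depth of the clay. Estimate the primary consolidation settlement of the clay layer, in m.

Mid-depth of clay below the ground surface: z = 2 + 6.5/2 = 5.25 m.
Total vertical stress at mid-clay: σ_v = 18.7×2 + 18×3.25 = 95.9 kPa.
Pore pressure: u = 9.81×(5.25 − 0.33) = 48.265 kPa.
Initial effective stress: σ'_0 = σ_v − u = 95.9 − 48.265 = 47.635 kPa.
Stress increase at mid-clay by the 2:1 spreading method:
Δσ = qBL/((B+z)(L+z)) = 295×2.4×2.4/((2.4+5.25)(2.4+5.25)) = 29.035 kPa
Final effective stress: σ'_f = 47.635 + 29.035 = 76.67 kPa.
σ'_f = 76.67 ≤ σ'_p = 116 kPa, so the clay remains overconsolidated and only the recompression index applies:
S_c = C_r·H/(1+e₀)·log₁₀(σ'_f/σ'_0) = 0.082×6.5/2.16×log₁₀(76.67/47.635)
    = 0.24676 × 0.2067 = 0.05101 m

S_c ≈ 0.051 m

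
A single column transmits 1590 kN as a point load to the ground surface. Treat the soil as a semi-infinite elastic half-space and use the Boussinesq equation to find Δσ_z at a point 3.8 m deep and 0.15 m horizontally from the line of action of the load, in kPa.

Δσ_z ≈ 52.4 kPa

Boussinesq vertical stress below a point load on an elastic half-space:
Δσ_z = 3P/(2πz²) · [1 + (r/z)²]^(−5/2)
r/z = 0.15/3.8 = 0.039474; [1+(r/z)²]^(−5/2) = 0.99612.
Δσ_z = 3×1590/(2π×3.8²) × 0.99612 = 52.574 × 0.99612 = 52.37 kPa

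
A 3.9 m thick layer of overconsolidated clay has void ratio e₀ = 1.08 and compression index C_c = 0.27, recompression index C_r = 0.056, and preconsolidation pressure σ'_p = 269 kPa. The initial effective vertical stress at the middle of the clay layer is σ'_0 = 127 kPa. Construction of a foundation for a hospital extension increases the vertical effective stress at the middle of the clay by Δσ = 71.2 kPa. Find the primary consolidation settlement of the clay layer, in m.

Final effective stress: σ'_f = 127 + 71.2 = 198.2 kPa.
σ'_f = 198.2 ≤ σ'_p = 269 kPa, so the clay remains overconsolidated and only the recompression index applies:
S_c = C_r·H/(1+e₀)·log₁₀(σ'_f/σ'_0) = 0.056×3.9/2.08×log₁₀(198.2/127)
    = 0.105 × 0.1933 = 0.0203 m

S_c ≈ 0.0203 m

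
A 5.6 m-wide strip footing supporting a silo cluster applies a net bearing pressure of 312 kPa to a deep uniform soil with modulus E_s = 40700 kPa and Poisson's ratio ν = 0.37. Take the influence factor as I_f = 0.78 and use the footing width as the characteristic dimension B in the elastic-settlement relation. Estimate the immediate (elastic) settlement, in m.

Immediate (elastic) settlement: S_e = q·B·(1−ν²)/E_s · I_f.
S_e = 312 × 5.6 × (1 − 0.37²) / 40700 × 0.78
    = 312 × 5.6 × 0.8631 / 40700 × 0.78
    = 0.0289 m

S_e ≈ 0.0289 m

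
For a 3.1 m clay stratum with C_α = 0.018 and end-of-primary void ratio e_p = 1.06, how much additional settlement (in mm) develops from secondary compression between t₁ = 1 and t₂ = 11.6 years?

S_s ≈ 28.8 mm

Secondary compression: S_s = C_α·H/(1+e_p)·log₁₀(t₂/t₁)
S_s = 0.018×3.1/(1+1.06)×log₁₀(11.6/1)
    = 0.02709 × 1.064 = 0.02883 m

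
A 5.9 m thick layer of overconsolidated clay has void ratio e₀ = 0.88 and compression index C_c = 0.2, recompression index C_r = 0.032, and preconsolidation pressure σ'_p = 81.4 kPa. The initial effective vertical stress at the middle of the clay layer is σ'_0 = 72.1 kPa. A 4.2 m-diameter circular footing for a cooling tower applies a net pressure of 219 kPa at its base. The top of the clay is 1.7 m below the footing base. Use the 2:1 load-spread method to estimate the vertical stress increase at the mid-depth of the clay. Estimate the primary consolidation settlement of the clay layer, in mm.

S_c ≈ 114 mm

Mid-depth of clay below the footing base: z = 1.7 + 5.9/2 = 4.65 m.
Stress increase at mid-clay by the 2:1 spreading method:
Δσ ≈ qD²/(D+z)² = 219×4.2²/(4.2+4.65)² = 49.324 kPa
Final effective stress: σ'_f = 72.1 + 49.324 = 121.42 kPa.
σ'_f = 121.42 > σ'_p = 81.4 kPa, so the stress path crosses the preconsolidation pressure — recompression up to σ'_p, then virgin compression beyond:
S_c = H/(1+e₀)·[C_r·log₁₀(σ'_p/σ'_0) + C_c·log₁₀(σ'_f/σ'_p)]
    = 5.9/1.88 × [0.032×log₁₀(81.4/72.1) + 0.2×log₁₀(121.42/81.4)]
    = 3.1383 × [0.0016861 + 0.034733] = 0.1143 m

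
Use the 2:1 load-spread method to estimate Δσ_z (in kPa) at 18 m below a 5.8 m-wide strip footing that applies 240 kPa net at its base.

Δσ_z ≈ 58.5 kPa

By the 2:1 method the load spreads at 1 horizontal : 2 vertical, so at depth z the loaded area has grown by z in each plan dimension:
Δσ = qB/(B+z) = 240×5.8/(5.8+18) = 58.487 kPa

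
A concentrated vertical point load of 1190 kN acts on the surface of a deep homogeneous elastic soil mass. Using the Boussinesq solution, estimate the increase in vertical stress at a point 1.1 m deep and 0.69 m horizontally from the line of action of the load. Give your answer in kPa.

Boussinesq vertical stress below a point load on an elastic half-space:
Δσ_z = 3P/(2πz²) · [1 + (r/z)²]^(−5/2)
r/z = 0.69/1.1 = 0.62727; [1+(r/z)²]^(−5/2) = 0.43627.
Δσ_z = 3×1190/(2π×1.1²) × 0.43627 = 469.57 × 0.43627 = 204.9 kPa

Δσ_z ≈ 205 kPa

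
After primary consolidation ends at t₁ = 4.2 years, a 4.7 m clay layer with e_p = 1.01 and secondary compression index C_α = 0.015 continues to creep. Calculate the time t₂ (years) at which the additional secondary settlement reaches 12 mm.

S_s = C_α·H/(1+e_p)·log₁₀(t₂/t₁) ⇒ log₁₀(t₂/t₁) = S_s·(1+e_p)/(C_α·H).
log₁₀(t₂/t₁) = 0.012 × (1+1.01) / (0.015×4.7) = 0.3421
t₂ = t₁ × 10^0.3421 = 4.2 × 2.199 = 9.234 years

t₂ ≈ 9.23 years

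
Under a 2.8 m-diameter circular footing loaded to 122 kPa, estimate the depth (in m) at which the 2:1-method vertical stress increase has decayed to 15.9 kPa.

z ≈ 4.96 m

2:1 spreading — at depth z the loaded area has grown by z in each plan dimension:
qD²/(D+z)² = Δσ_z ⇒ z = D(√(q/Δσ_z) − 1) = 2.8×(√(122/15.9) − 1) = 4.956 m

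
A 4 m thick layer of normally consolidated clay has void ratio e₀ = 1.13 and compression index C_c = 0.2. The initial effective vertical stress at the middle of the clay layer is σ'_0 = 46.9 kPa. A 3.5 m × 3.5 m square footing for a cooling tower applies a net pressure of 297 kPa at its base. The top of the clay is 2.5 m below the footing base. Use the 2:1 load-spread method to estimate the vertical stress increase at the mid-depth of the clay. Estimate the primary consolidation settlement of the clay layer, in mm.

S_c ≈ 130 mm

Mid-depth of clay below the footing base: z = 2.5 + 4/2 = 4.5 m.
Stress increase at mid-clay by the 2:1 spreading method:
Δσ = qBL/((B+z)(L+z)) = 297×3.5×3.5/((3.5+4.5)(3.5+4.5)) = 56.848 kPa
Final effective stress: σ'_f = σ'_0 + Δσ = 46.9 + 56.848 = 103.75 kPa.
Normally consolidated clay, so the full stress increment lies on the virgin compression line:
S_c = C_c·H/(1+e₀)·log₁₀(σ'_f/σ'_0) = 0.2×4/(1+1.13)×log₁₀(103.75/46.9)
    = 0.37559 × 0.34482 = 0.1295 m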